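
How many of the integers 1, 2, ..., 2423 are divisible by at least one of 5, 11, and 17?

⌊2423/5⌋ + ⌊2423/11⌋ + ⌊2423/17⌋ − ⌊2423/55⌋ − ⌊2423/85⌋ − ⌊2423/187⌋ + ⌊2423/935⌋ = 484 + 220 + 142 − 44 − 28 − 12 + 2 = 764

764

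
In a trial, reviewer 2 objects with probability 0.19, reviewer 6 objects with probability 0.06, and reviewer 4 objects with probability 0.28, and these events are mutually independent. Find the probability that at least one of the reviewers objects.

0.451792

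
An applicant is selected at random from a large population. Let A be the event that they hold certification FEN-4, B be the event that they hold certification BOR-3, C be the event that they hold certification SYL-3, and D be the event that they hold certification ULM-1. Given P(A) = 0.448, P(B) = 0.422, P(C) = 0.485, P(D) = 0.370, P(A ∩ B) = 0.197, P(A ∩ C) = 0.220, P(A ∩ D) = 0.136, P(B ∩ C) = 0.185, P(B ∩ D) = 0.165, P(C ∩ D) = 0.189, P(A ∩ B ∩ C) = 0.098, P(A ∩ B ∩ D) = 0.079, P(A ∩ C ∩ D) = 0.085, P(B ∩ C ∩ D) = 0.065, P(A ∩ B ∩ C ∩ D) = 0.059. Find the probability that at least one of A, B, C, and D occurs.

Inclusion–exclusion gives
P(A ∪ B ∪ C ∪ D) = 0.448 + 0.422 + 0.485 + 0.370 − 0.197 − 0.220 − 0.136 − 0.185 − 0.165 − 0.189 + 0.098 + 0.079 + 0.085 + 0.065 − 0.059 = 0.901

0.901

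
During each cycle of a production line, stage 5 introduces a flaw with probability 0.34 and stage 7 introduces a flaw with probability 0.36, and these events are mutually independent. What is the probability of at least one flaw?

P(none) = (1 − 0.34) × (1 − 0.36) = 0.66 × 0.64 = 0.4224
P(at least one) = 1 − 0.4224 = 0.5776

0.5776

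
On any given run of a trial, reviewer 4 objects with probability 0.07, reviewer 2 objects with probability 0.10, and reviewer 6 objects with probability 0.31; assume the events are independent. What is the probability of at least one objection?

Since the events are independent, P(none) is the product of the individual non-occurrence probabilities.
P(none) = (1 − 0.07) × (1 − 0.10) × (1 − 0.31) = 0.93 × 0.90 × 0.69 = 0.57753
P(at least one) = 1 − 0.57753 = 0.42247

0.42247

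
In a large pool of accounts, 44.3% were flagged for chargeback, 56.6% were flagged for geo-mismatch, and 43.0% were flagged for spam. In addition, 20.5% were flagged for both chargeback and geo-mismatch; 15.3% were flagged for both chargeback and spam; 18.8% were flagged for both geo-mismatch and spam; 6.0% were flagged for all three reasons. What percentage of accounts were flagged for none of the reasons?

4.7%

By inclusion-exclusion,
P(≥1) = 44.3 + 56.6 + 43.0 − 20.5 − 15.3 − 18.8 + 6.0 = 95.3%
P(none) = 100% − 95.3% = 4.7%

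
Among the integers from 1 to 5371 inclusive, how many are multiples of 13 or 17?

704

Apply inclusion-exclusion:
413 + 315 − 24 = 704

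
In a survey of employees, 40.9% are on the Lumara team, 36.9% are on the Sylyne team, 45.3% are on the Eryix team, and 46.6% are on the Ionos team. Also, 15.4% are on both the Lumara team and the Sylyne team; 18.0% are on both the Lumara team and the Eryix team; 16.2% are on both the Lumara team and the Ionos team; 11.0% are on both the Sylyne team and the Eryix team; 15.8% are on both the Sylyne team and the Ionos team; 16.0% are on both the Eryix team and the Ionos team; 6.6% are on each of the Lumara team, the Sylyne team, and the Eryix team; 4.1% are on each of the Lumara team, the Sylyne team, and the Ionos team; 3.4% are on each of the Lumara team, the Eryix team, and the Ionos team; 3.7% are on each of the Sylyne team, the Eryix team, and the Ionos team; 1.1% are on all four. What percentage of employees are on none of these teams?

P(≥1) = 40.9 + 36.9 + 45.3 + 46.6 − 15.4 − 18.0 − 16.2 − 11.0 − 15.8 − 16.0 + 6.6 + 4.1 + 3.4 + 3.7 − 1.1 = 94.0%
P(none) = 100% − 94.0% = 6.0%

6.0%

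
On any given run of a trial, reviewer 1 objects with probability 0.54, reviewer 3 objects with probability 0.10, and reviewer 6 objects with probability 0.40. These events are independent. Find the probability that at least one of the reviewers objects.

0.7516

Since the events are independent, P(none) is the product of the individual non-occurrence probabilities.
P(none) = (1 − 0.54) × (1 − 0.10) × (1 − 0.40) = 0.46 × 0.90 × 0.60 = 0.2484
P(at least one) = 1 − 0.2484 = 0.7516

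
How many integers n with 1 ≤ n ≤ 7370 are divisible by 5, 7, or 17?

1474 + 1052 + 433 − 210 − 86 − 61 + 12 = 2614

2614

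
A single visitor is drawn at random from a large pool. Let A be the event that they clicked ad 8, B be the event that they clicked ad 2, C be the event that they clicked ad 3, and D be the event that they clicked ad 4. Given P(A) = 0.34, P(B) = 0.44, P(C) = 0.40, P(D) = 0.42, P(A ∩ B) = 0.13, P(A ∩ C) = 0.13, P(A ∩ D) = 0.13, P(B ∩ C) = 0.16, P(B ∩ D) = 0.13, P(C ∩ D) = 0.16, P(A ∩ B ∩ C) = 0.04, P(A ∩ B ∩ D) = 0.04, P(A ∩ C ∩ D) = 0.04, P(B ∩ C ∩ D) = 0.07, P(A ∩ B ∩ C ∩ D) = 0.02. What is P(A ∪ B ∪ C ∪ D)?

By inclusion-exclusion,
P(A ∪ B ∪ C ∪ D) = 0.34 + 0.44 + 0.40 + 0.42 − 0.13 − 0.13 − 0.13 − 0.16 − 0.13 − 0.16 + 0.04 + 0.04 + 0.04 + 0.07 − 0.02 = 0.93

0.93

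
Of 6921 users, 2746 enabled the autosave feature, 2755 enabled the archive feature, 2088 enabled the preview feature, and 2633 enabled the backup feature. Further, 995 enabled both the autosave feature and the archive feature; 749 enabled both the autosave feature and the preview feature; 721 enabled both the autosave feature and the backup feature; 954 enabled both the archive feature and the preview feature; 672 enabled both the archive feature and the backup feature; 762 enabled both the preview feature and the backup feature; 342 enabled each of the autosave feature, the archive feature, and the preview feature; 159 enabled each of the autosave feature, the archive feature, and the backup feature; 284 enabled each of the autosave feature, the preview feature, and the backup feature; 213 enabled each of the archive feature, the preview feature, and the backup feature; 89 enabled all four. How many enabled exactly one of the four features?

3154

N(exactly one) = 2746 + 2755 + 2088 + 2633 − 2·995 − 2·749 − 2·721 − 2·954 − 2·672 − 2·762 + 3·342 + 3·159 + 3·284 + 3·213 − 4·89 = 3154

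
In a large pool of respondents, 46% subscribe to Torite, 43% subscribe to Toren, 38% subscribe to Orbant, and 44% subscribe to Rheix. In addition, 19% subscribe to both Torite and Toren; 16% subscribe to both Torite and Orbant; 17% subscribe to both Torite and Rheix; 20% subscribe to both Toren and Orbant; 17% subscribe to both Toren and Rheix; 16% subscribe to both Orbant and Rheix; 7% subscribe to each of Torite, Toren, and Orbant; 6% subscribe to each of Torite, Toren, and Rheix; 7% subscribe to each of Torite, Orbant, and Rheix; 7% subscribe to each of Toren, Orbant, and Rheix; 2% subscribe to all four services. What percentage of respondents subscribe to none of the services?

P(union) = 46 + 43 + 38 + 44 − 19 − 16 − 17 − 20 − 17 − 16 + 7 + 6 + 7 + 7 − 2 = 91%
P(none) = 100% − 91% = 9%

9%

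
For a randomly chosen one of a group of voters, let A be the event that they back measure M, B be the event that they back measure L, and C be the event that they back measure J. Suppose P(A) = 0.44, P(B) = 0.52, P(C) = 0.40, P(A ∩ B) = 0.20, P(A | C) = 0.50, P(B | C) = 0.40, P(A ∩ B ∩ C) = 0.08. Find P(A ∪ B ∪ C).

0.88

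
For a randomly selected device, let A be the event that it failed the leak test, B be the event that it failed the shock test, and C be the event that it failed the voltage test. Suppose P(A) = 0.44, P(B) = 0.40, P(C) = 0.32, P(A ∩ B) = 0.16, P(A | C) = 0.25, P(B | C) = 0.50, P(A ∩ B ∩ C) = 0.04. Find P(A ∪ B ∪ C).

P(A ∩ C) = P(C)·P(A|C) = 0.32 × 0.25 = 0.08
P(B ∩ C) = P(C)·P(B|C) = 0.32 × 0.50 = 0.16
P(A ∪ B ∪ C) = 0.44 + 0.40 + 0.32 − 0.16 − 0.08 − 0.16 + 0.04 = 0.80

0.80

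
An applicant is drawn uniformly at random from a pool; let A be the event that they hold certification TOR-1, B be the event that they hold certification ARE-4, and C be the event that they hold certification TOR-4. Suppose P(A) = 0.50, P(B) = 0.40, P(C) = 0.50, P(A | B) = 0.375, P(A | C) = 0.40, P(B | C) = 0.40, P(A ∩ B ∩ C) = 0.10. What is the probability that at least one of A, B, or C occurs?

0.95

P(A ∩ B) = P(B)·P(A|B) = 0.40 × 0.375 = 0.15
P(A ∩ C) = P(C)·P(A|C) = 0.50 × 0.40 = 0.20
P(B ∩ C) = P(C)·P(B|C) = 0.50 × 0.40 = 0.20
Using inclusion–exclusion:
P(A ∪ B ∪ C) = 0.50 + 0.40 + 0.50 − 0.15 − 0.20 − 0.20 + 0.10 = 0.95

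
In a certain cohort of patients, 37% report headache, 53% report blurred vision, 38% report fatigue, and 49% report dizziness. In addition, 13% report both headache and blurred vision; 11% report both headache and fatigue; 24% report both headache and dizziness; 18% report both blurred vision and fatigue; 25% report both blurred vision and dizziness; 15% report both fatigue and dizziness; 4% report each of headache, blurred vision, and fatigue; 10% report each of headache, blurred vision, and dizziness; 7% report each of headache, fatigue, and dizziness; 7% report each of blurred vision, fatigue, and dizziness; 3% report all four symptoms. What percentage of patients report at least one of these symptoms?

96%

Apply inclusion-exclusion:
P(at least one) = 37 + 53 + 38 + 49 − 13 − 11 − 24 − 18 − 25 − 15 + 4 + 10 + 7 + 7 − 3 = 96%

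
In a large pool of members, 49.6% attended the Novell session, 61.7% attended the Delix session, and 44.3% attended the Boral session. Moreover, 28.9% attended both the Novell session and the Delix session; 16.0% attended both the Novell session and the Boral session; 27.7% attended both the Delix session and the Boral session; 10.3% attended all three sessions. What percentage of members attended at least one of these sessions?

93.3%

P(at least one) = 49.6 + 61.7 + 44.3 − 28.9 − 16.0 − 27.7 + 10.3 = 93.3%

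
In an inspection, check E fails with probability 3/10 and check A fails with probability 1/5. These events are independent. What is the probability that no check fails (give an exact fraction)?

14/25

Independence gives P(none) = ∏(1 − pᵢ).
P(none) = (1 − 3/10) × (1 − 1/5) = 7/10 × 4/5 = 14/25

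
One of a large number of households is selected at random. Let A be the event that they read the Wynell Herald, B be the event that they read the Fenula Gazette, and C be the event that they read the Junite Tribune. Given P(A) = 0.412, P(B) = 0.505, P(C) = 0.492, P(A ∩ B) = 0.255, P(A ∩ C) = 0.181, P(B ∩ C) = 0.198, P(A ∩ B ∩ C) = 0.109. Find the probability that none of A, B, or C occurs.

0.116

By inclusion-exclusion,
P(A ∪ B ∪ C) = 0.412 + 0.505 + 0.492 − 0.255 − 0.181 − 0.198 + 0.109 = 0.884
P(none) = 1 − 0.884 = 0.116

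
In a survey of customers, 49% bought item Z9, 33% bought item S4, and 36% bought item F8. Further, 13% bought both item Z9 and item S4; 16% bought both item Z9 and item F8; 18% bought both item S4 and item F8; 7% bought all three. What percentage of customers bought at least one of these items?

78%

Apply inclusion-exclusion:
P(union) = 49 + 33 + 36 − 13 − 16 − 18 + 7 = 78%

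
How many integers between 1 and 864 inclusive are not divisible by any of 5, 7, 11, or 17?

Inclusion–exclusion gives
floor(864/5) + floor(864/7) + floor(864/11) + floor(864/17) − floor(864/35) − floor(864/55) − floor(864/85) − floor(864/77) − floor(864/119) − floor(864/187) + floor(864/385) + floor(864/595) + floor(864/935) + floor(864/1309) − floor(864/6545) = 172 + 123 + 78 + 50 − 24 − 15 − 10 − 11 − 7 − 4 + 2 + 1 + 0 + 0 − 0 = 355
864 − 355 = 509

509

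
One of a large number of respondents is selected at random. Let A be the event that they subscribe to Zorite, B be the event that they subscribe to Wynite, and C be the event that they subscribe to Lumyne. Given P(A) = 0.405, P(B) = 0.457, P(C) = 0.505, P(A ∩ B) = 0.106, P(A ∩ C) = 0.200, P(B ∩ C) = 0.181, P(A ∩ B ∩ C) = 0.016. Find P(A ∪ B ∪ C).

0.896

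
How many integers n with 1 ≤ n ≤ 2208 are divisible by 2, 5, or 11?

⌊2208/2⌋ + ⌊2208/5⌋ + ⌊2208/11⌋ − ⌊2208/10⌋ − ⌊2208/22⌋ − ⌊2208/55⌋ + ⌊2208/110⌋ = 1104 + 441 + 200 − 220 − 100 − 40 + 20 = 1405

1405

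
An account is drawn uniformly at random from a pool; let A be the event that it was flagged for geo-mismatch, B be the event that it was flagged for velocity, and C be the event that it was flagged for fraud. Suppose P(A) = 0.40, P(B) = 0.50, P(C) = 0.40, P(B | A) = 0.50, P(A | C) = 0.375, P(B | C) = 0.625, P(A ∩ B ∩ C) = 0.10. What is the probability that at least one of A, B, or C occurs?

0.80

P(A ∩ B) = P(A)·P(B|A) = 0.40 × 0.50 = 0.20
P(A ∩ C) = P(C)·P(A|C) = 0.40 × 0.375 = 0.15
P(B ∩ C) = P(C)·P(B|C) = 0.40 × 0.625 = 0.25
P(A ∪ B ∪ C) = 0.40 + 0.50 + 0.40 − 0.20 − 0.15 − 0.25 + 0.10 = 0.80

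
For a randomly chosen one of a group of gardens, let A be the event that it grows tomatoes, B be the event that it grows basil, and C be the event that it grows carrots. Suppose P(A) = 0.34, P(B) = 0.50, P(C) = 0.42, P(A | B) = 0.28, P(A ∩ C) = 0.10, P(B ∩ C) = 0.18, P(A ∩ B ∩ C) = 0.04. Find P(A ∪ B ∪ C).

P(A ∩ B) = P(B)·P(A|B) = 0.50 × 0.28 = 0.14
By inclusion–exclusion:
P(A ∪ B ∪ C) = 0.34 + 0.50 + 0.42 − 0.14 − 0.10 − 0.18 + 0.04 = 0.88

0.88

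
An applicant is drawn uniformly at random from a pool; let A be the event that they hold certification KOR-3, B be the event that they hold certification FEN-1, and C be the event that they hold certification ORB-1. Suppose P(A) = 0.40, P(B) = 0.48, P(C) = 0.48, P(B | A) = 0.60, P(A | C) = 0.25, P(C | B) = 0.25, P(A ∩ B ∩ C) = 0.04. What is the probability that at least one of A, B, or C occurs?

P(A ∩ B) = P(A)·P(B|A) = 0.40 × 0.60 = 0.24
P(A ∩ C) = P(C)·P(A|C) = 0.48 × 0.25 = 0.12
P(B ∩ C) = P(B)·P(C|B) = 0.48 × 0.25 = 0.12
P(A ∪ B ∪ C) = 0.40 + 0.48 + 0.48 − 0.24 − 0.12 − 0.12 + 0.04 = 0.92

0.92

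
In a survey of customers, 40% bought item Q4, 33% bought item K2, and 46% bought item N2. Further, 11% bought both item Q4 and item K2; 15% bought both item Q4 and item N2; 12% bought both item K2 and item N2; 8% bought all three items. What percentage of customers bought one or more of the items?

89%

P(at least one) = 40 + 33 + 46 − 11 − 15 − 12 + 8 = 89%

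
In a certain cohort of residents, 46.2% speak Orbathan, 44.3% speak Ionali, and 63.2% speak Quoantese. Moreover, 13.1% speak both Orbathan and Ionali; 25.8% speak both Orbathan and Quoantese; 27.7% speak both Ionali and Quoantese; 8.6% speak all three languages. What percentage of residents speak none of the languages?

4.3%

P(at least one) = 46.2 + 44.3 + 63.2 − 13.1 − 25.8 − 27.7 + 8.6 = 95.7%
P(none) = 100% − 95.7% = 4.3%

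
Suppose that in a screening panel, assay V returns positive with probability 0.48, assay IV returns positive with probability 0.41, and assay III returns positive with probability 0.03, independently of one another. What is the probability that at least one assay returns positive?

Independence gives P(none) = ∏(1 − pᵢ).
P(none) = (1 − 0.48) × (1 − 0.41) × (1 − 0.03) = 0.52 × 0.59 × 0.97 = 0.297596
P(at least one) = 1 − 0.297596 = 0.702404

0.702404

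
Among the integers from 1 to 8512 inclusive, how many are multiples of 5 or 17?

2102

By inclusion–exclusion:
1702 + 500 − 100 = 2102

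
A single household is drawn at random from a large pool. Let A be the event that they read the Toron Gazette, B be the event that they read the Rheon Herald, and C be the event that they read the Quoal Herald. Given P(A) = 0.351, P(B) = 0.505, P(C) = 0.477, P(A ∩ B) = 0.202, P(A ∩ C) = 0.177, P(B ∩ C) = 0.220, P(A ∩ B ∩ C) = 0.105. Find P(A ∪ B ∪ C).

Inclusion–exclusion gives
P(A ∪ B ∪ C) = 0.351 + 0.505 + 0.477 − 0.202 − 0.177 − 0.220 + 0.105 = 0.839

0.839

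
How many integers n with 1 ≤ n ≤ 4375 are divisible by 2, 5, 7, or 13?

floor(4375/2) + floor(4375/5) + floor(4375/7) + floor(4375/13) − floor(4375/10) − floor(4375/14) − floor(4375/26) − floor(4375/35) − floor(4375/65) − floor(4375/91) + floor(4375/70) + floor(4375/130) + floor(4375/182) + floor(4375/455) − floor(4375/910) = 2187 + 875 + 625 + 336 − 437 − 312 − 168 − 125 − 67 − 48 + 62 + 33 + 24 + 9 − 4 = 2990

2990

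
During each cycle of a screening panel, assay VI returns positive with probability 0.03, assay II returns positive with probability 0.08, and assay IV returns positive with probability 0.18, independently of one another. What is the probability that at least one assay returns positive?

0.268232

Since the events are independent, P(none) is the product of the individual non-occurrence probabilities.
P(none) = (1 − 0.03) × (1 − 0.08) × (1 − 0.18) = 0.97 × 0.92 × 0.82 = 0.731768
P(at least one) = 1 − 0.731768 = 0.268232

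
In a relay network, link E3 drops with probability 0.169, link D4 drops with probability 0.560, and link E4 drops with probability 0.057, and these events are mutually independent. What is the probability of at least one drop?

0.65520148

Since the events are independent, P(none) is the product of the individual non-occurrence probabilities.
P(none) = (1 − 0.169) × (1 − 0.560) × (1 − 0.057) = 0.831 × 0.440 × 0.943 = 0.34479852
P(at least one) = 1 − 0.34479852 = 0.65520148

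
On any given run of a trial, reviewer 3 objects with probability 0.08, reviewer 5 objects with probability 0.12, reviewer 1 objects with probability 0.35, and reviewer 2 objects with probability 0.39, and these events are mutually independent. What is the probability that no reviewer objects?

Independence gives P(none) = ∏(1 − pᵢ).
P(none) = (1 − 0.08) × (1 − 0.12) × (1 − 0.35) × (1 − 0.39) = 0.92 × 0.88 × 0.65 × 0.61 = 0.3210064

0.3210064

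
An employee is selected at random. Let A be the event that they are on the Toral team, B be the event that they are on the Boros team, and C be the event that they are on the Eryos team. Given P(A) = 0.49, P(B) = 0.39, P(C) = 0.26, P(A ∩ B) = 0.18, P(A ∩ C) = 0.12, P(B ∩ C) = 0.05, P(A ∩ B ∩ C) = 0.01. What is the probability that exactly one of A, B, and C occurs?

By inclusion–exclusion (exactly-one form):
P(exactly one) = 0.49 + 0.39 + 0.26 − 2·0.18 − 2·0.12 − 2·0.05 + 3·0.01 = 0.47

0.47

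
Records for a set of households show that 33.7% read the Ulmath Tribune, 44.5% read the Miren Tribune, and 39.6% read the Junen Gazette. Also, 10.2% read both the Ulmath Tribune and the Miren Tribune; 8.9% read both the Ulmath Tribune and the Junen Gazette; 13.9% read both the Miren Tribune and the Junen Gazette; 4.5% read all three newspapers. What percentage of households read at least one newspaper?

P(at least one) = 33.7 + 44.5 + 39.6 − 10.2 − 8.9 − 13.9 + 4.5 = 89.3%

89.3%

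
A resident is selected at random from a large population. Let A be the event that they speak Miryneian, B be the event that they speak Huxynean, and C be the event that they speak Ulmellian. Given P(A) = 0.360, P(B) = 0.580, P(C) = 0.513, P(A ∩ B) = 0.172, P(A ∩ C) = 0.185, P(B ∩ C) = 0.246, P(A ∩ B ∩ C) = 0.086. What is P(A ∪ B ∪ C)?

By inclusion–exclusion:
P(A ∪ B ∪ C) = 0.360 + 0.580 + 0.513 − 0.172 − 0.185 − 0.246 + 0.086 = 0.936

0.936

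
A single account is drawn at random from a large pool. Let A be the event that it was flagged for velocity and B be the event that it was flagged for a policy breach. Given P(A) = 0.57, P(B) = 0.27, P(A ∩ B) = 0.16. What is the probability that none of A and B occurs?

0.32

Inclusion–exclusion gives
P(A ∪ B) = 0.57 + 0.27 − 0.16 = 0.68
P(none) = 1 − 0.68 = 0.32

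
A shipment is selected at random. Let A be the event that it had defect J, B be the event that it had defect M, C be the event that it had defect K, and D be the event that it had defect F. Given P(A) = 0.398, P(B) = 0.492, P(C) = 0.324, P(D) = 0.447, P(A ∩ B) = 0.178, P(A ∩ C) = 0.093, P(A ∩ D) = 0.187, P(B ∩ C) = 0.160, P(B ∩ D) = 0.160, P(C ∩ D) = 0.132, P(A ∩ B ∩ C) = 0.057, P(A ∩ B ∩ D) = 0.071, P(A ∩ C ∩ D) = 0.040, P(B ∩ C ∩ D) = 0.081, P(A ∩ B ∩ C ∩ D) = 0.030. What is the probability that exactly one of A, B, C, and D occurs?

0.468

P(exactly one) = 0.398 + 0.492 + 0.324 + 0.447 − 2·0.178 − 2·0.093 − 2·0.187 − 2·0.160 − 2·0.160 − 2·0.132 + 3·0.057 + 3·0.071 + 3·0.040 + 3·0.081 − 4·0.030 = 0.468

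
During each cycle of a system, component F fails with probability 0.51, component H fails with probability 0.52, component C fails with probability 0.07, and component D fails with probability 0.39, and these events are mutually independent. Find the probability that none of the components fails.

Since the events are independent, P(none) is the product of the individual non-occurrence probabilities.
P(none) = (1 − 0.51) × (1 − 0.52) × (1 − 0.07) × (1 − 0.39) = 0.49 × 0.48 × 0.93 × 0.61 = 0.13342896

0.13342896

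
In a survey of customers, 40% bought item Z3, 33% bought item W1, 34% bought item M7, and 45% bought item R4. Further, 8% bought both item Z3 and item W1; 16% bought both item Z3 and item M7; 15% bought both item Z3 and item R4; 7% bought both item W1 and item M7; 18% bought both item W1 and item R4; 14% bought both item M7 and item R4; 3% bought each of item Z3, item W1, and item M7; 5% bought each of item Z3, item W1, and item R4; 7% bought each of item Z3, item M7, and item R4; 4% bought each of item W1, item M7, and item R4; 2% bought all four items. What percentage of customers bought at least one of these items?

P(union) = 40 + 33 + 34 + 45 − 8 − 16 − 15 − 7 − 18 − 14 + 3 + 5 + 7 + 4 − 2 = 91%

91%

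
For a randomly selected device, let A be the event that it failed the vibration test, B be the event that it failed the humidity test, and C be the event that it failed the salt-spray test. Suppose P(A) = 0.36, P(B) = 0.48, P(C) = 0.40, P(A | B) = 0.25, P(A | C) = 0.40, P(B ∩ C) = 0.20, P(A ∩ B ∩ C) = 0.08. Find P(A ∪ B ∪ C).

P(A ∩ B) = P(B)·P(A|B) = 0.48 × 0.25 = 0.12
P(A ∩ C) = P(C)·P(A|C) = 0.40 × 0.40 = 0.16
P(A ∪ B ∪ C) = 0.36 + 0.48 + 0.40 − 0.12 − 0.16 − 0.20 + 0.08 = 0.84

0.84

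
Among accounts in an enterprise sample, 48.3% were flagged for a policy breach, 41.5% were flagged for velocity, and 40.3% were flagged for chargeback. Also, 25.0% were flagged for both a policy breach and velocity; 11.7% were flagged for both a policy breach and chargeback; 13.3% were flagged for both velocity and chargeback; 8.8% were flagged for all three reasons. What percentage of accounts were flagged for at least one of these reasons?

P(≥1) = 48.3 + 41.5 + 40.3 − 25.0 − 11.7 − 13.3 + 8.8 = 88.9%

88.9%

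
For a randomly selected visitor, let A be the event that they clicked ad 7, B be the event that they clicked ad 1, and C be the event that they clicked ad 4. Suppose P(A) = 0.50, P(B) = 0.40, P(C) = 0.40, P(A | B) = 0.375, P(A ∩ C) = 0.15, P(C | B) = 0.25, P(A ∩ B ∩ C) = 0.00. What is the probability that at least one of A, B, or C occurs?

P(A ∩ B) = P(B)·P(A|B) = 0.40 × 0.375 = 0.15
P(B ∩ C) = P(B)·P(C|B) = 0.40 × 0.25 = 0.10
Apply inclusion-exclusion:
P(A ∪ B ∪ C) = 0.50 + 0.40 + 0.40 − 0.15 − 0.15 − 0.10 + 0.00 = 0.90

0.90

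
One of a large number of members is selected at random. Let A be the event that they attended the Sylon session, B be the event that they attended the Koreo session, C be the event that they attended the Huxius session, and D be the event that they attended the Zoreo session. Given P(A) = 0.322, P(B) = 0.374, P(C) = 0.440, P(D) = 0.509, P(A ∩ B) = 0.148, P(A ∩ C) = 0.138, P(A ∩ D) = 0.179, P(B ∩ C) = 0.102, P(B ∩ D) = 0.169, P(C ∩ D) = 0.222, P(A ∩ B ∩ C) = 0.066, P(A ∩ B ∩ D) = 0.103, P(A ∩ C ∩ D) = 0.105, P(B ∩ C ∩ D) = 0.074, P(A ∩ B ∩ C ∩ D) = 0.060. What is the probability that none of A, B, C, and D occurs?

0.025

Apply inclusion-exclusion:
P(A ∪ B ∪ C ∪ D) = 0.322 + 0.374 + 0.440 + 0.509 − 0.148 − 0.138 − 0.179 − 0.102 − 0.169 − 0.222 + 0.066 + 0.103 + 0.105 + 0.074 − 0.060 = 0.975
P(none) = 1 − 0.975 = 0.025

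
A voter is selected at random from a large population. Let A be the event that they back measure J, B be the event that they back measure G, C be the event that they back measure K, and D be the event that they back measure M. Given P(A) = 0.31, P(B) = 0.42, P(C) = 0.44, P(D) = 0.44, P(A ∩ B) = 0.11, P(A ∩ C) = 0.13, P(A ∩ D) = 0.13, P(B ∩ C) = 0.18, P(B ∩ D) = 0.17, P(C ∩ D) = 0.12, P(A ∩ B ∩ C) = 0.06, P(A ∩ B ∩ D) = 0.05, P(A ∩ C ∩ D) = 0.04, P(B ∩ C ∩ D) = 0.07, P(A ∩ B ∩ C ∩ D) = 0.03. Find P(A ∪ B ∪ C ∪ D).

P(A ∪ B ∪ C ∪ D) = 0.31 + 0.42 + 0.44 + 0.44 − 0.11 − 0.13 − 0.13 − 0.18 − 0.17 − 0.12 + 0.06 + 0.05 + 0.04 + 0.07 − 0.03 = 0.96

0.96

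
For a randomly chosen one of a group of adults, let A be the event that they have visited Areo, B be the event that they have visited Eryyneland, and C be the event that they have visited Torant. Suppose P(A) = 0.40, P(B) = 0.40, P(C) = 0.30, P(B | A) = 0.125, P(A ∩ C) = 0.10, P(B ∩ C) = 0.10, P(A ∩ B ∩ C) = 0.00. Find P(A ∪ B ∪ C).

P(A ∩ B) = P(A)·P(B|A) = 0.40 × 0.125 = 0.05
P(A ∪ B ∪ C) = 0.40 + 0.40 + 0.30 − 0.05 − 0.10 − 0.10 + 0.00 = 0.85

0.85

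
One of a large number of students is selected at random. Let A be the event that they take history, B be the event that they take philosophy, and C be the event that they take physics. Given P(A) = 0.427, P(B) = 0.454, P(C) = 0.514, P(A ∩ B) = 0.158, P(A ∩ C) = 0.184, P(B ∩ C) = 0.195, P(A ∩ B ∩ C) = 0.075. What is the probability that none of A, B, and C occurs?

0.067

Apply inclusion-exclusion:
P(A ∪ B ∪ C) = 0.427 + 0.454 + 0.514 − 0.158 − 0.184 − 0.195 + 0.075 = 0.933
P(none) = 1 − 0.933 = 0.067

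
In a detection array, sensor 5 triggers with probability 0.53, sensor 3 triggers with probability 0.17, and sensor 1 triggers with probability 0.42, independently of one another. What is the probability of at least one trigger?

0.773742

P(none) = (1 − 0.53) × (1 − 0.17) × (1 − 0.42) = 0.47 × 0.83 × 0.58 = 0.226258
P(at least one) = 1 − 0.226258 = 0.773742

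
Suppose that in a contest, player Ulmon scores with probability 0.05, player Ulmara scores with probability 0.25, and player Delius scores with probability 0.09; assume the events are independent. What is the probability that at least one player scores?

Independence gives P(none) = ∏(1 − pᵢ).
P(none) = (1 − 0.05) × (1 − 0.25) × (1 − 0.09) = 0.95 × 0.75 × 0.91 = 0.648375
P(at least one) = 1 − 0.648375 = 0.351625

0.351625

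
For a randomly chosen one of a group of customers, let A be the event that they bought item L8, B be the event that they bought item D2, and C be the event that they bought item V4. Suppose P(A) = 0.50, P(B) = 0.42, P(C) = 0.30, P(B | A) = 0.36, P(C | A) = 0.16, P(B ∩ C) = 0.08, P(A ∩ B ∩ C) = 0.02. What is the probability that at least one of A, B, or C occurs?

0.90

P(A ∩ B) = P(A)·P(B|A) = 0.50 × 0.36 = 0.18
P(A ∩ C) = P(A)·P(C|A) = 0.50 × 0.16 = 0.08
Using inclusion–exclusion:
P(A ∪ B ∪ C) = 0.50 + 0.42 + 0.30 − 0.18 − 0.08 − 0.08 + 0.02 = 0.90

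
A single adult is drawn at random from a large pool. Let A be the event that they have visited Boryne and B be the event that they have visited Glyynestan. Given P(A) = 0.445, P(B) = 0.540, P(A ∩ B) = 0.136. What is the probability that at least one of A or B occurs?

P(A ∪ B) = 0.445 + 0.540 − 0.136 = 0.849

0.849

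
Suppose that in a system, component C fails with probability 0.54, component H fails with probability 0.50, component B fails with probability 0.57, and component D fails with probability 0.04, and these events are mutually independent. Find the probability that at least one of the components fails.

P(none) = (1 − 0.54) × (1 − 0.50) × (1 − 0.57) × (1 − 0.04) = 0.46 × 0.50 × 0.43 × 0.96 = 0.094944
P(at least one) = 1 − 0.094944 = 0.905056

0.905056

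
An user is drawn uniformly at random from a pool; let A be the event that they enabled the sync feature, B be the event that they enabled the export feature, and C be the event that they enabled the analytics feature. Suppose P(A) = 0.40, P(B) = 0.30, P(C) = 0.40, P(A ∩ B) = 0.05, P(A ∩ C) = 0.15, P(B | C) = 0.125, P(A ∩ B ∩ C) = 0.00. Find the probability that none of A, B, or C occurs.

P(B ∩ C) = P(C)·P(B|C) = 0.40 × 0.125 = 0.05
P(A ∪ B ∪ C) = 0.40 + 0.30 + 0.40 − 0.05 − 0.15 − 0.05 + 0.00 = 0.85
P(none) = 1 − 0.85 = 0.15

0.15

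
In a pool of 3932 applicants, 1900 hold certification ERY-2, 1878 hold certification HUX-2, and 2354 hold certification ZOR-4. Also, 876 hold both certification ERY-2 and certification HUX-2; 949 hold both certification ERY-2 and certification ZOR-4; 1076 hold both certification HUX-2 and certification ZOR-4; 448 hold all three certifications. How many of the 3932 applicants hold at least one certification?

N(≥1) = 1900 + 1878 + 2354 − 876 − 949 − 1076 + 448 = 3679

3679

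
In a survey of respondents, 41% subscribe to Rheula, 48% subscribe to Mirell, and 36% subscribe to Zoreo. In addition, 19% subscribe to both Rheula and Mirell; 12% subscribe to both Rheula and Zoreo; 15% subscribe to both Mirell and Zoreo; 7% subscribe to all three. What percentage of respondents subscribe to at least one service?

86%

P(at least one) = 41 + 48 + 36 − 19 − 12 − 15 + 7 = 86%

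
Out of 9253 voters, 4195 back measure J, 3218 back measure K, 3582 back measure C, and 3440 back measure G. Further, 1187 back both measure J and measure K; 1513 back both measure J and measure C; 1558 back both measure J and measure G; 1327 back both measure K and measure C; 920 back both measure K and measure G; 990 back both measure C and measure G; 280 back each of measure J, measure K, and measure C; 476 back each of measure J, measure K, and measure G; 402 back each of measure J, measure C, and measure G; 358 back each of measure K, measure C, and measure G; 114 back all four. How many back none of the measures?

911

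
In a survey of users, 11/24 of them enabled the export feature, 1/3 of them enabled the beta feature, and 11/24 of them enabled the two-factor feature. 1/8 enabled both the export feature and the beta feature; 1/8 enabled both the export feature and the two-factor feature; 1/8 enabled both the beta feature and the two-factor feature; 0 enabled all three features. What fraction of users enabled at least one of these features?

7/8

Inclusion–exclusion gives
P(union) = 11/24 + 1/3 + 11/24 − 1/8 − 1/8 − 1/8 + 0 = 7/8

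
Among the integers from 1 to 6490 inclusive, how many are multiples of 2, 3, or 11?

⌊6490/2⌋ + ⌊6490/3⌋ + ⌊6490/11⌋ − ⌊6490/6⌋ − ⌊6490/22⌋ − ⌊6490/33⌋ + ⌊6490/66⌋ = 3245 + 2163 + 590 − 1081 − 295 − 196 + 98 = 4524

4524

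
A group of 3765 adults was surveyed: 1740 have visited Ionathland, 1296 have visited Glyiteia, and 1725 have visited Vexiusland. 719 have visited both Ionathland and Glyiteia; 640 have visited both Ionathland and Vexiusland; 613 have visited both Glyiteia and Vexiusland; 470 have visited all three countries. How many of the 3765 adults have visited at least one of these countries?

3259

|at least one| = 1740 + 1296 + 1725 − 719 − 640 − 613 + 470 = 3259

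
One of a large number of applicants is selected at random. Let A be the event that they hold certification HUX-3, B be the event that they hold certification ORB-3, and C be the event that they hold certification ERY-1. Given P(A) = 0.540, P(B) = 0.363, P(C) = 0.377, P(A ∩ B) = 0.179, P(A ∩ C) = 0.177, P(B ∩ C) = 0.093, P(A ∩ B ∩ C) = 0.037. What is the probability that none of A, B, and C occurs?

0.132

Apply inclusion-exclusion:
P(A ∪ B ∪ C) = 0.540 + 0.363 + 0.377 − 0.179 − 0.177 − 0.093 + 0.037 = 0.868
P(none) = 1 − 0.868 = 0.132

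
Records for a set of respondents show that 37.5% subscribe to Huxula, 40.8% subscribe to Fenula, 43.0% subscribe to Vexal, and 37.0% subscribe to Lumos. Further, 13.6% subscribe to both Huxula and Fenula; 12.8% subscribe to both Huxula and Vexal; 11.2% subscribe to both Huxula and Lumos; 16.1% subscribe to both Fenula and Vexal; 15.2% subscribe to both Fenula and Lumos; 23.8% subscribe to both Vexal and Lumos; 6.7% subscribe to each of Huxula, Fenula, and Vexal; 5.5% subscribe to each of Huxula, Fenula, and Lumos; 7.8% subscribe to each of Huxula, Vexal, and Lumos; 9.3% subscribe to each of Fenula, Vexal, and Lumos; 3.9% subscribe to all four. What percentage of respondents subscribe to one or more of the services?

Using inclusion–exclusion:
P(at least one) = 37.5 + 40.8 + 43.0 + 37.0 − 13.6 − 12.8 − 11.2 − 16.1 − 15.2 − 23.8 + 6.7 + 5.5 + 7.8 + 9.3 − 3.9 = 91.0%

91.0%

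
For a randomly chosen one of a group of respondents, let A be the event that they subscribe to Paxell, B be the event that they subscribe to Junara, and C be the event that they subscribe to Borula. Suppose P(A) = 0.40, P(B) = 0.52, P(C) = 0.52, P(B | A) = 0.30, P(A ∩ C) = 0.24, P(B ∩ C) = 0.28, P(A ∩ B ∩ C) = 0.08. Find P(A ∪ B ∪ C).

P(A ∩ B) = P(A)·P(B|A) = 0.40 × 0.30 = 0.12
P(A ∪ B ∪ C) = 0.40 + 0.52 + 0.52 − 0.12 − 0.24 − 0.28 + 0.08 = 0.88

0.88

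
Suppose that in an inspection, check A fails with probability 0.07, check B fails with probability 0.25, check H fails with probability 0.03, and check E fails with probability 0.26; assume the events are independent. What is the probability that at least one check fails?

0.4993345

P(none) = (1 − 0.07) × (1 − 0.25) × (1 − 0.03) × (1 − 0.26) = 0.93 × 0.75 × 0.97 × 0.74 = 0.5006655
P(at least one) = 1 − 0.5006655 = 0.4993345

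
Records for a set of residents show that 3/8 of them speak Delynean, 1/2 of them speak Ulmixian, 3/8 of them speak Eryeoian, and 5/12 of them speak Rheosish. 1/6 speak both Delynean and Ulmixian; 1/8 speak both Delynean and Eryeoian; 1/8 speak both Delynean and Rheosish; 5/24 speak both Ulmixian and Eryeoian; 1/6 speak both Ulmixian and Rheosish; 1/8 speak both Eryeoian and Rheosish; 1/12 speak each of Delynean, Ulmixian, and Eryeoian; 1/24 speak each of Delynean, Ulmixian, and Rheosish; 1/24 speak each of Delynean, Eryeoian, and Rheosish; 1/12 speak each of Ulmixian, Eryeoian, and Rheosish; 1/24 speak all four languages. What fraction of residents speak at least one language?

23/24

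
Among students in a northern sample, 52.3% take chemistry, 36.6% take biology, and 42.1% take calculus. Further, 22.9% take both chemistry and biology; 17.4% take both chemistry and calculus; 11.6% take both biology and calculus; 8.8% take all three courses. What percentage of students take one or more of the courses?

87.9%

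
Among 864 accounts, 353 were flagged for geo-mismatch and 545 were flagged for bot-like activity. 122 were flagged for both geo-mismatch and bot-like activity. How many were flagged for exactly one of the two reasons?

N(exactly one) = 353 + 545 − 2·122 = 654

654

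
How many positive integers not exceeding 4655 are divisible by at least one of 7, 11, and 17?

1241

Apply inclusion-exclusion:
665 + 423 + 273 − 60 − 39 − 24 + 3 = 1241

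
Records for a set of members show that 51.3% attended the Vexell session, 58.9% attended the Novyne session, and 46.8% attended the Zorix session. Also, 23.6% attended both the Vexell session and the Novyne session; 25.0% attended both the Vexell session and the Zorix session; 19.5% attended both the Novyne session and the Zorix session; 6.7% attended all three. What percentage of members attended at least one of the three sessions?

95.6%

Using inclusion–exclusion:
P(≥1) = 51.3 + 58.9 + 46.8 − 23.6 − 25.0 − 19.5 + 6.7 = 95.6%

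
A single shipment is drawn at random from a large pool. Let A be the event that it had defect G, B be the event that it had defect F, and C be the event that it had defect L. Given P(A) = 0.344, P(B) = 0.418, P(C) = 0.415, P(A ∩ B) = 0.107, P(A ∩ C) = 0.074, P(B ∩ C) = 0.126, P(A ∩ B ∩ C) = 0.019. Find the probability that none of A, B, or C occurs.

0.111

Apply inclusion-exclusion:
P(A ∪ B ∪ C) = 0.344 + 0.418 + 0.415 − 0.107 − 0.074 − 0.126 + 0.019 = 0.889
P(none) = 1 − 0.889 = 0.111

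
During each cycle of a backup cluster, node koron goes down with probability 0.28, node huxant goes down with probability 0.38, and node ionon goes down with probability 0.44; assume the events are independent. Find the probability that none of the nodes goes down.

0.249984

P(none) = (1 − 0.28) × (1 − 0.38) × (1 − 0.44) = 0.72 × 0.62 × 0.56 = 0.249984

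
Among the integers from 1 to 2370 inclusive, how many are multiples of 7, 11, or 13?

338 + 215 + 182 − 30 − 26 − 16 + 2 = 665

665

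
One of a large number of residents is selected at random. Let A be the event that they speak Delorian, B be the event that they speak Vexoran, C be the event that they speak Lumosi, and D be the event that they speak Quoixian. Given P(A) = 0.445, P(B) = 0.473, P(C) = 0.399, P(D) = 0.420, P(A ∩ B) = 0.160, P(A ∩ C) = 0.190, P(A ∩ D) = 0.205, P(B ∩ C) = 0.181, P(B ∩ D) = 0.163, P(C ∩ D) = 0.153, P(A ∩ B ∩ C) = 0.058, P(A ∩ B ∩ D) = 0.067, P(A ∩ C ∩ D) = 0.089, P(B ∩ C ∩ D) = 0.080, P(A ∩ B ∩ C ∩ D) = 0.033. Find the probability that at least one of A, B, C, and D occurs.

By inclusion–exclusion:
P(A ∪ B ∪ C ∪ D) = 0.445 + 0.473 + 0.399 + 0.420 − 0.160 − 0.190 − 0.205 − 0.181 − 0.163 − 0.153 + 0.058 + 0.067 + 0.089 + 0.080 − 0.033 = 0.946

0.946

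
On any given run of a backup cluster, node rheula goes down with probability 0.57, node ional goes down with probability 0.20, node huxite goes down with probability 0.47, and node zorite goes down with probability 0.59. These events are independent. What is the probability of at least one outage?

0.9252488

P(none) = (1 − 0.57) × (1 − 0.20) × (1 − 0.47) × (1 − 0.59) = 0.43 × 0.80 × 0.53 × 0.41 = 0.0747512
P(at least one) = 1 − 0.0747512 = 0.9252488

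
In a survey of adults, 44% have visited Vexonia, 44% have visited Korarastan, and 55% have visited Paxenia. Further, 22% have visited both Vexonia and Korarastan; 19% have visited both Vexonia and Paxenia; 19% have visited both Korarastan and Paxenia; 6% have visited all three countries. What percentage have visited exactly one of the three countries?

Using the inclusion–exclusion count for exactly one event:
P(exactly one) = 44 + 44 + 55 − 2·22 − 2·19 − 2·19 + 3·6 = 41%

41%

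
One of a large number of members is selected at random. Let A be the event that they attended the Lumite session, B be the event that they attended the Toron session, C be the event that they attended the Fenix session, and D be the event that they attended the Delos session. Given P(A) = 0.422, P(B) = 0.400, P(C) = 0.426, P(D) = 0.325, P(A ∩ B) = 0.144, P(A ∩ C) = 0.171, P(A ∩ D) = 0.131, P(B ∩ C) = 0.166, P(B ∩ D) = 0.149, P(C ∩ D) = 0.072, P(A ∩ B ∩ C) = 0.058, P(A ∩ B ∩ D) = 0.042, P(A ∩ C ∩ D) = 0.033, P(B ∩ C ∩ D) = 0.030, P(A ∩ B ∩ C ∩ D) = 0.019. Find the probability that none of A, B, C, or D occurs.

0.116

By inclusion–exclusion:
P(A ∪ B ∪ C ∪ D) = 0.422 + 0.400 + 0.426 + 0.325 − 0.144 − 0.171 − 0.131 − 0.166 − 0.149 − 0.072 + 0.058 + 0.042 + 0.033 + 0.030 − 0.019 = 0.884
P(none) = 1 − 0.884 = 0.116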